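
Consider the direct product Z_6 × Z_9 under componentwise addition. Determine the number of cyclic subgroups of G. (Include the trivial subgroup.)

16

A cyclic subgroup of order d is generated by each of its φ(d) elements of order d, so the cyclic subgroups of order d number (#elements of order d)/φ(d).
Cyclic subgroups by order — order 1: 1; order 2: 1; order 3: 4; order 6: 4; order 9: 3; order 18: 3.
Total: 16.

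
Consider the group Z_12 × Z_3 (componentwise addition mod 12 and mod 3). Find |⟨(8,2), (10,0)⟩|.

18

|⟨(8,2)⟩| = 3 and |⟨(10,0)⟩| = 6, so |H| is a multiple of lcm(3, 6) = 6 and divides |G| = 36.
Closing under the operation: H = {(0,0), (0,1), (0,2), (2,0), (2,1), (2,2), (4,0), (4,1), (4,2), (6,0), (6,1), (6,2), (8,0), (8,1), (8,2), (10,0), (10,1), (10,2)}, so |H| = 18.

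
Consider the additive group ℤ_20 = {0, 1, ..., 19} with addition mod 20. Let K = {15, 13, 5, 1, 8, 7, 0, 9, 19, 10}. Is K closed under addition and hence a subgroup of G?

8 ∈ K but its inverse 12 ∉ K, so K is not a subgroup.

No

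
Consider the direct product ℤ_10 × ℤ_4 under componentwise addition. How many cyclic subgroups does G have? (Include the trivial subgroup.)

12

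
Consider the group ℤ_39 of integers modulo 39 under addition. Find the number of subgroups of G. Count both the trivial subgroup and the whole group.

A cyclic group of order 39 has exactly one subgroup for each divisor of 39.
Divisors of 39: 1, 3, 13, 39.
So ℤ_39 has 4 subgroups.

4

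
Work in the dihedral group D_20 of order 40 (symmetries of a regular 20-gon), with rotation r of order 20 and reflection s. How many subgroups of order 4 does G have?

11

|G| = 40 and 4 | 40, so subgroups of order 4 are possible by Lagrange.
The subgroups of order 4 are: {e, r^10, s, r^10s}; {e, r^10, rs, r^11s}; {e, r^10, r^2s, r^12s}; {e, r^10, r^3s, r^13s}; … (11 in all).
So G has 11 subgroups of order 4.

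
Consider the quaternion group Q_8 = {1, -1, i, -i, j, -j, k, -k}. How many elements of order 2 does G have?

The elements of order 2 are: -1.
That's 1.

1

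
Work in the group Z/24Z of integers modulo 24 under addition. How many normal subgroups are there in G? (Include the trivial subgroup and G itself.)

G is abelian, so every subgroup is normal.
G has 8 subgroups in total, hence 8 normal subgroups.

8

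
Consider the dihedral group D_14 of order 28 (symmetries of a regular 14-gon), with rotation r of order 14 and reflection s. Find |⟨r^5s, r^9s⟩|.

14

|⟨r^5s⟩| = 2 and |⟨r^9s⟩| = 2, so |H| is a multiple of lcm(2, 2) = 2 and divides |G| = 28.
Closing under the operation: H = {e, r^2, r^4, r^6, r^8, r^10, r^12, rs, r^3s, r^5s, r^7s, r^9s, r^11s, r^13s}, so |H| = 14.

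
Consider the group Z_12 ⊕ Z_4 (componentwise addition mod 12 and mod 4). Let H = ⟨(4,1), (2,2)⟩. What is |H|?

24

|⟨(4,1)⟩| = 12 and |⟨(2,2)⟩| = 6, so |H| is a multiple of lcm(12, 6) = 12 and divides |G| = 48.
Closing under the operation: H = {(0,0), (0,1), (0,2), (0,3), (2,0), (2,1), (2,2), (2,3), (4,0), (4,1), (4,2), (4,3), (6,0), (6,1), (6,2), (6,3), (8,0), (8,1), (8,2), (8,3), (10,0), (10,1), (10,2), (10,3)}, so |H| = 24.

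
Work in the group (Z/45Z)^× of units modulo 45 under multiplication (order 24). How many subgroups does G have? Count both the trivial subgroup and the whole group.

16

|G| = 24, so by Lagrange every subgroup order divides 24. Divisors: 1, 2, 3, 4, 6, 8, 12, 24.
Subgroups by order — order 1: 1; order 2: 3; order 3: 1; order 4: 3; order 6: 3; order 8: 1; order 12: 3; order 24: 1.
Total: 1 + 3 + 1 + 3 + 3 + 1 + 3 + 1 = 16.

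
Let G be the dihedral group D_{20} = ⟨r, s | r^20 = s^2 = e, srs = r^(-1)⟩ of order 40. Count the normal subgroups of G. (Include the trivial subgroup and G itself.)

G has 48 subgroups. Checking conjugation-invariance by order — order 1: 1/1 normal; order 2: 1/21 normal; order 4: 1/11 normal; order 5: 1/1 normal; order 8: 0/5 normal; order 10: 1/5 normal; order 20: 3/3 normal; order 40: 1/1 normal.
Total normal subgroups: 9.

9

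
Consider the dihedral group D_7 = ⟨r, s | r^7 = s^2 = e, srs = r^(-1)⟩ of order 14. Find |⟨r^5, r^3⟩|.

7

|⟨r^5⟩| = 7 and |⟨r^3⟩| = 7, so |H| is a multiple of lcm(7, 7) = 7 and divides |G| = 14.
Closing under the operation: H = {e, r, r^2, r^3, r^4, r^5, r^6}, so |H| = 7.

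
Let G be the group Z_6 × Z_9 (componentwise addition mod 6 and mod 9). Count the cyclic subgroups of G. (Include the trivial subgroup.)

16

Group the elements of G by the cyclic subgroup they generate; each cyclic subgroup of order d accounts for φ(d) elements.
Cyclic subgroups by order — order 1: 1; order 2: 1; order 3: 4; order 6: 4; order 9: 3; order 18: 3.
Total: 16.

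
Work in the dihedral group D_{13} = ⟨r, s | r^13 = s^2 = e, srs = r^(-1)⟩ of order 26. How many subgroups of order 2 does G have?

|G| = 26 and 2 | 26, so subgroups of order 2 are possible by Lagrange.
The subgroups of order 2 are: {e, r^10s}; {e, r^11s}; {e, r^12s}; {e, r^2s}; … (13 in all).
So G has 13 subgroups of order 2.

13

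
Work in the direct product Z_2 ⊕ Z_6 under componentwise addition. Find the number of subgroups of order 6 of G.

3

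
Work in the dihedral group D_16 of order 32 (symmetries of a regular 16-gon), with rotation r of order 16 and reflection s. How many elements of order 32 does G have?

0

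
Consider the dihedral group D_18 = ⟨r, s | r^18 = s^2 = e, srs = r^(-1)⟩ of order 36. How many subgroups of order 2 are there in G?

19

|G| = 36 and 2 | 36, so subgroups of order 2 are possible by Lagrange.
The subgroups of order 2 are: {e, r^10s}; {e, r^11s}; {e, r^12s}; {e, r^13s}; … (19 in all).
So G has 19 subgroups of order 2.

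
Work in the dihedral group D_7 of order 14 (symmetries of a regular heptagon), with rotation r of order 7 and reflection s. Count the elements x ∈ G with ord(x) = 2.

The elements of order 2 are: s, rs, r^2s, r^3s, r^4s, r^5s, r^6s.
That's 7.

7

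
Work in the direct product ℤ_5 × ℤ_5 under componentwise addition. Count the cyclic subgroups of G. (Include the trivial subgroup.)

Each element a generates a cyclic subgroup ⟨a⟩; distinct elements may generate the same one (a cyclic group of order d has φ(d) generators).
Cyclic subgroups by order — order 1: 1; order 5: 6.
Total: 7.

7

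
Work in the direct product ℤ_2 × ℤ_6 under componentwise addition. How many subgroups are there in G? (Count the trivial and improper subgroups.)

10

|G| = 12, so by Lagrange every subgroup order divides 12. Divisors: 1, 2, 3, 4, 6, 12.
Subgroups by order — order 1: 1; order 2: 3; order 3: 1; order 4: 1; order 6: 3; order 12: 1.
Total: 1 + 3 + 1 + 1 + 3 + 1 = 10.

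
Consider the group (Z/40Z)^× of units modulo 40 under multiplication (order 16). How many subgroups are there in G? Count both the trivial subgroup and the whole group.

27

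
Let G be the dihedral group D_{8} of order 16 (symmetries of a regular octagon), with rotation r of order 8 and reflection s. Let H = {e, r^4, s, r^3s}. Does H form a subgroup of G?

No

Closure fails: s · r^4 = r^4s ∉ H. So H is not a subgroup.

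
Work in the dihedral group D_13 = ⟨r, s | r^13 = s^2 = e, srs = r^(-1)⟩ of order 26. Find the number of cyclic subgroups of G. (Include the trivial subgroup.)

A cyclic subgroup of order d is generated by each of its φ(d) elements of order d, so the cyclic subgroups of order d number (#elements of order d)/φ(d).
Cyclic subgroups by order — order 1: 1; order 2: 13; order 13: 1.
Total: 15.

15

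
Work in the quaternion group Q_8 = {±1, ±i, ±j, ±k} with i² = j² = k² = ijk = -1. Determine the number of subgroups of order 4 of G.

|G| = 8 and 4 | 8, so subgroups of order 4 are possible by Lagrange.
The subgroups of order 4 are: {1, -1, i, -i}; {1, -1, j, -j}; {1, -1, k, -k}.
So G has 3 subgroups of order 4.

3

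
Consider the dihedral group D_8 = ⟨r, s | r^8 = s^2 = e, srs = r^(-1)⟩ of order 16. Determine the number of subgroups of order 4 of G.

|G| = 16 and 4 | 16, so subgroups of order 4 are possible by Lagrange.
The subgroups of order 4 are: {e, r^2, r^4, r^6}; {e, r^4, r^2s, r^6s}; {e, r^4, r^3s, r^7s}; {e, r^4, s, r^4s}; … (5 in all).
So G has 5 subgroups of order 4.

5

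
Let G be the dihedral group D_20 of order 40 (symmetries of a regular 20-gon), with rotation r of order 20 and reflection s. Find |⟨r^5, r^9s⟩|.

|⟨r^5⟩| = 4 and |⟨r^9s⟩| = 2, so |H| is a multiple of lcm(4, 2) = 4 and divides |G| = 40.
Closing under the operation: H = {e, r^5, r^10, r^15, r^4s, r^9s, r^14s, r^19s}, so |H| = 8.

8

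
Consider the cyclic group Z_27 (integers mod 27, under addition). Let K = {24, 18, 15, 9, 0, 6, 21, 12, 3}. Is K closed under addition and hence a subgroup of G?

Yes

|K| = 9 divides |G| = 27, consistent with Lagrange.
K contains the identity, every element's inverse is in K, and K is closed under +: it is a subgroup.
In fact K = ⟨3⟩.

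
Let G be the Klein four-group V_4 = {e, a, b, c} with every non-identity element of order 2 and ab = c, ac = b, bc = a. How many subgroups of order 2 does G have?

3

|G| = 4 and 2 | 4, so subgroups of order 2 are possible by Lagrange.
The subgroups of order 2 are: {e, a}; {e, b}; {e, c}.
So G has 3 subgroups of order 2.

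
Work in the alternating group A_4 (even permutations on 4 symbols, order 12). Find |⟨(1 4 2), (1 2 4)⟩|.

|⟨(1 4 2)⟩| = 3 and |⟨(1 2 4)⟩| = 3, so |H| is a multiple of lcm(3, 3) = 3 and divides |G| = 12.
Closing under the operation: H = {e, (1 2 4), (1 4 2)}, so |H| = 3.

3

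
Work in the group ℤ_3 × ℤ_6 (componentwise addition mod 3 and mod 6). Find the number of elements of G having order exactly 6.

An element (a,b) has order lcm(ord(a), ord(b)); count pairs with lcm equal to 6.
Enumerating gives 8 such elements.

8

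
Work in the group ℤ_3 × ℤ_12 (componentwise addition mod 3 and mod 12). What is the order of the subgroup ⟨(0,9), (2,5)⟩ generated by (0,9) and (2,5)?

12

|⟨(0,9)⟩| = 4 and |⟨(2,5)⟩| = 12, so |H| is a multiple of lcm(4, 12) = 12 and divides |G| = 36.
Closing under the operation: H = {(0,0), (0,3), (0,6), (0,9), (1,1), (1,4), (1,7), (1,10), (2,2), (2,5), (2,8), (2,11)}, so |H| = 12.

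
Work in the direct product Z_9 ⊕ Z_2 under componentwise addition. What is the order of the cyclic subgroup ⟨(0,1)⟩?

The order of (0,1) in Z_9 × Z_2 is lcm(ord(0) in Z_9, ord(1) in Z_2).
ord(0) = 1 and ord(1) = 2, so |⟨(0,1)⟩| = lcm(1, 2) = 2.

2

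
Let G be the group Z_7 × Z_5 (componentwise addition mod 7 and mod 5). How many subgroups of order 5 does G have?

1

|G| = 35 and 5 | 35, so subgroups of order 5 are possible by Lagrange.
The subgroups of order 5 are: {(0,0), (0,1), (0,2), (0,3), (0,4)}.
So G has 1 subgroup of order 5.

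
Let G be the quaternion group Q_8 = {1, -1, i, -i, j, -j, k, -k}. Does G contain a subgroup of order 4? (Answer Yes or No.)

Yes

4 | 8. A subgroup of order 4 is {1, -1, i, -i}.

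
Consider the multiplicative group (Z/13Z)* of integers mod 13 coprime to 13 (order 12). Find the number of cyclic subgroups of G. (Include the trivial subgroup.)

A cyclic subgroup of order d is generated by each of its φ(d) elements of order d, so the cyclic subgroups of order d number (#elements of order d)/φ(d).
Cyclic subgroups by order — order 1: 1; order 2: 1; order 3: 1; order 4: 1; order 6: 1; order 12: 1.
Total: 6.

6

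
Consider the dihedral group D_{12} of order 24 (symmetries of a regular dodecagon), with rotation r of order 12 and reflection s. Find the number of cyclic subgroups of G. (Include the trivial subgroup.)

A cyclic subgroup of order d is generated by each of its φ(d) elements of order d, so the cyclic subgroups of order d number (#elements of order d)/φ(d).
Cyclic subgroups by order — order 1: 1; order 2: 13; order 3: 1; order 4: 1; order 6: 1; order 12: 1.
Total: 18.

18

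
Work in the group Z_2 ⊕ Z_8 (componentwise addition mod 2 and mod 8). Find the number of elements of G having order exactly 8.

An element (a,b) has order lcm(ord(a), ord(b)); count pairs with lcm equal to 8.
Enumerating gives 8 such elements.

8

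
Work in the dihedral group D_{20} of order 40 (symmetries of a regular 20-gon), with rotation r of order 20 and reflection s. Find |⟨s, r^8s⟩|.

|⟨s⟩| = 2 and |⟨r^8s⟩| = 2, so |H| is a multiple of lcm(2, 2) = 2 and divides |G| = 40.
Closing under the operation: H = {e, r^4, r^8, r^12, r^16, s, r^4s, r^8s, r^12s, r^16s}, so |H| = 10.

10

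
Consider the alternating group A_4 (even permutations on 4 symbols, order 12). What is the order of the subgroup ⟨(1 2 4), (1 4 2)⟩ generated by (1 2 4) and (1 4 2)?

3

|⟨(1 2 4)⟩| = 3 and |⟨(1 4 2)⟩| = 3, so |H| is a multiple of lcm(3, 3) = 3 and divides |G| = 12.
Closing under the operation: H = {e, (1 2 4), (1 4 2)}, so |H| = 3.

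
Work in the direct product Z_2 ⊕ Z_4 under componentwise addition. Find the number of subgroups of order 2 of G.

|G| = 8 and 2 | 8, so subgroups of order 2 are possible by Lagrange.
The subgroups of order 2 are: {(0,0), (0,2)}; {(0,0), (1,0)}; {(0,0), (1,2)}.
So G has 3 subgroups of order 2.

3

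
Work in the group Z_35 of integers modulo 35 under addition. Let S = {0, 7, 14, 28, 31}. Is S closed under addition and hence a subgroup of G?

No

14 ∈ S but its inverse 21 ∉ S, so S is not a subgroup.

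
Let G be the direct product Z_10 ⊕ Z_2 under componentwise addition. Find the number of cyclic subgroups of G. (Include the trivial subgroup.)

8

Group the elements of G by the cyclic subgroup they generate; each cyclic subgroup of order d accounts for φ(d) elements.
Cyclic subgroups by order — order 1: 1; order 2: 3; order 5: 1; order 10: 3.
Total: 8.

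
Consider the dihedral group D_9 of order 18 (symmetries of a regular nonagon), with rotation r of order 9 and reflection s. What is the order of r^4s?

2

Computing powers of r^4s: the smallest k with (r^4s)^k = e is k = 2.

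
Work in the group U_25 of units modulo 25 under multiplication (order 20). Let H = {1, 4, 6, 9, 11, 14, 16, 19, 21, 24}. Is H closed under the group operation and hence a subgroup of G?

Yes

|H| = 10 divides |G| = 20, consistent with Lagrange.
H contains the identity, every element's inverse is in H, and H is closed under ·: it is a subgroup.
In fact H = ⟨4⟩.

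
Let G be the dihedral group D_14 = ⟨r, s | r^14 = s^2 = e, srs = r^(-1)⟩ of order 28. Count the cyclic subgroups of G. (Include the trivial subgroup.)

18

Group the elements of G by the cyclic subgroup they generate; each cyclic subgroup of order d accounts for φ(d) elements.
Cyclic subgroups by order — order 1: 1; order 2: 15; order 7: 1; order 14: 1.
Total: 18.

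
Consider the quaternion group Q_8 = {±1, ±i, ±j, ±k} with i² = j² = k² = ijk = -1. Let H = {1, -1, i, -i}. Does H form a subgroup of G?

Yes

|H| = 4 divides |G| = 8, consistent with Lagrange.
H contains the identity, every element's inverse is in H, and H is closed under ·: it is a subgroup.
In fact H = ⟨-i⟩.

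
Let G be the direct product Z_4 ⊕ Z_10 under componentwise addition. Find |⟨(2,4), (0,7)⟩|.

|⟨(2,4)⟩| = 10 and |⟨(0,7)⟩| = 10, so |H| is a multiple of lcm(10, 10) = 10 and divides |G| = 40.
Closing under the operation: H = {(0,0), (0,1), (0,2), (0,3), (0,4), (0,5), (0,6), (0,7), (0,8), (0,9), (2,0), (2,1), (2,2), (2,3), (2,4), (2,5), (2,6), (2,7), (2,8), (2,9)}, so |H| = 20.

20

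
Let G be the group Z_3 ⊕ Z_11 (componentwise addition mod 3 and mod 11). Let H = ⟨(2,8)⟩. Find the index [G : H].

|⟨(2,8)⟩| = 33 and |G| = 33.
By Lagrange, [G : H] = |G|/|H| = 33/33 = 1.

1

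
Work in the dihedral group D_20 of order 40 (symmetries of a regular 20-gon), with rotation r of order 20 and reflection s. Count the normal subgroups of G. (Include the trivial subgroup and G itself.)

G has 48 subgroups. Checking conjugation-invariance by order — order 1: 1/1 normal; order 2: 1/21 normal; order 4: 1/11 normal; order 5: 1/1 normal; order 8: 0/5 normal; order 10: 1/5 normal; order 20: 3/3 normal; order 40: 1/1 normal.
Total normal subgroups: 9.

9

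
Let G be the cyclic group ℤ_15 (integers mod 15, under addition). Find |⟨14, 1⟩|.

15

|⟨14⟩| = 15 and |⟨1⟩| = 15, so |H| is a multiple of lcm(15, 15) = 15 and divides |G| = 15.
Closing {14, 1} under the group operation gives all of G, so |H| = 15.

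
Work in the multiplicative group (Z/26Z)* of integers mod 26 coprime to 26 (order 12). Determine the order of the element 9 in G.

3

Compute successive powers of 9 mod 26: 9, 3, 1; 9^3 ≡ 1 (mod 26).
So |⟨9⟩| = 3.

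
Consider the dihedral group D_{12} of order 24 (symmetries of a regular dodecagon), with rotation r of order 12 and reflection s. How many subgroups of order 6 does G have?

|G| = 24 and 6 | 24, so subgroups of order 6 are possible by Lagrange.
The subgroups of order 6 are: {e, r^2, r^4, r^6, r^8, r^10}; {e, r^4, r^8, r^2s, r^6s, r^10s}; {e, r^4, r^8, r^3s, r^7s, r^11s}; {e, r^4, r^8, s, r^4s, r^8s}; … (5 in all).
So G has 5 subgroups of order 6.

5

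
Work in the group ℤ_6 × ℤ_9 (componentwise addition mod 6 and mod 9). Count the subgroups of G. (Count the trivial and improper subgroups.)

20

|G| = 54, so by Lagrange every subgroup order divides 54. Divisors: 1, 2, 3, 6, 9, 18, 27, 54.
Subgroups by order — order 1: 1; order 2: 1; order 3: 4; order 6: 4; order 9: 4; order 18: 4; order 27: 1; order 54: 1.
Total: 1 + 1 + 4 + 4 + 4 + 4 + 1 + 1 = 20.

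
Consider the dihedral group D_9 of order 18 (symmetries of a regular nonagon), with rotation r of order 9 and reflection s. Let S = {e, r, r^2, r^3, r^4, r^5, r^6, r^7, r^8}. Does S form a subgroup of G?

Yes

|S| = 9 divides |G| = 18, consistent with Lagrange.
S contains the identity, every element's inverse is in S, and S is closed under ·: it is a subgroup.
In fact S = ⟨r^4⟩.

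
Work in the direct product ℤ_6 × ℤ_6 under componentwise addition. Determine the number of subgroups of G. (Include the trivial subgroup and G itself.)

30

|G| = 36, so by Lagrange every subgroup order divides 36. Divisors: 1, 2, 3, 4, 6, 9, 12, 18, 36.
Subgroups by order — order 1: 1; order 2: 3; order 3: 4; order 4: 1; order 6: 12; order 9: 1; order 12: 4; order 18: 3; order 36: 1.
Total: 1 + 3 + 4 + 1 + 12 + 1 + 4 + 3 + 1 = 30.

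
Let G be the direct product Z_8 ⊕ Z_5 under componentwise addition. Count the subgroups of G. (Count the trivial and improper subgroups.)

8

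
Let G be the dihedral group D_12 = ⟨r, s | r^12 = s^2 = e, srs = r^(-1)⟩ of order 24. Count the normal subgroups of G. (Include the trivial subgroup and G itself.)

9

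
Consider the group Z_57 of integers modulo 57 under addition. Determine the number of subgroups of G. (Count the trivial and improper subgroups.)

A cyclic group of order 57 has exactly one subgroup for each divisor of 57.
Divisors of 57: 1, 3, 19, 57.
So Z_57 has 4 subgroups.

4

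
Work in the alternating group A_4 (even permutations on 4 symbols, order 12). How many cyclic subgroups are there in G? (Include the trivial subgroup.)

8

A cyclic subgroup of order d is generated by each of its φ(d) elements of order d, so the cyclic subgroups of order d number (#elements of order d)/φ(d).
Cyclic subgroups by order — order 1: 1; order 2: 3; order 3: 4.
Total: 8.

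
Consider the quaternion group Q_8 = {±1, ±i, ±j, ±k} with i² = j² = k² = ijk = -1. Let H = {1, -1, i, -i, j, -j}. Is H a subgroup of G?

No

|H| = 6 does not divide |G| = 8, so by Lagrange H is not a subgroup.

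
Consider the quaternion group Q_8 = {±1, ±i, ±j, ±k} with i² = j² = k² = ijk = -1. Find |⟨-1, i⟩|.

|⟨-1⟩| = 2 and |⟨i⟩| = 4, so |H| is a multiple of lcm(2, 4) = 4 and divides |G| = 8.
Closing under the operation: H = {1, -1, i, -i}, so |H| = 4.

4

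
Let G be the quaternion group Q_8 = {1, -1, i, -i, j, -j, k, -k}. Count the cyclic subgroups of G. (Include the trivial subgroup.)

5

A cyclic subgroup of order d is generated by each of its φ(d) elements of order d, so the cyclic subgroups of order d number (#elements of order d)/φ(d).
Cyclic subgroups by order — order 1: 1; order 2: 1; order 4: 3.
Total: 5.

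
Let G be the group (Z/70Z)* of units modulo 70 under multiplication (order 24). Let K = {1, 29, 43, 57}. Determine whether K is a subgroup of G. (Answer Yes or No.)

|K| = 4 divides |G| = 24, consistent with Lagrange.
K contains the identity, every element's inverse is in K, and K is closed under ·: it is a subgroup.
In fact K = ⟨43⟩.

Yes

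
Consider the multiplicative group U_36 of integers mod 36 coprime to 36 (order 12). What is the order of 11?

Compute successive powers of 11 mod 36: 11, 13, 35, 25, 23, 1; 11^6 ≡ 1 (mod 36).
So |⟨11⟩| = 6.

6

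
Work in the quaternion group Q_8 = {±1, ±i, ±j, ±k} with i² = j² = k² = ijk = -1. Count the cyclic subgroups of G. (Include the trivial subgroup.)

A cyclic subgroup of order d is generated by each of its φ(d) elements of order d, so the cyclic subgroups of order d number (#elements of order d)/φ(d).
Cyclic subgroups by order — order 1: 1; order 2: 1; order 4: 3.
Total: 5.

5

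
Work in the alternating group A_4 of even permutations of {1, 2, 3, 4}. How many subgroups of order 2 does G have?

|G| = 12 and 2 | 12, so subgroups of order 2 are possible by Lagrange.
The subgroups of order 2 are: {e, (1 2)(3 4)}; {e, (1 3)(2 4)}; {e, (1 4)(2 3)}.
So G has 3 subgroups of order 2.

3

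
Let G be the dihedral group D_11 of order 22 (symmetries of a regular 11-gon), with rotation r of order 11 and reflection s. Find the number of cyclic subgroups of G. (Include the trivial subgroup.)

Each element a generates a cyclic subgroup ⟨a⟩; distinct elements may generate the same one (a cyclic group of order d has φ(d) generators).
Cyclic subgroups by order — order 1: 1; order 2: 11; order 11: 1.
Total: 13.

13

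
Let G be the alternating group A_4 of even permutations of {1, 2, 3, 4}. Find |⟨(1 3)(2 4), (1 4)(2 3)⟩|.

|⟨(1 3)(2 4)⟩| = 2 and |⟨(1 4)(2 3)⟩| = 2, so |H| is a multiple of lcm(2, 2) = 2 and divides |G| = 12.
Closing under the operation: H = {e, (1 2)(3 4), (1 3)(2 4), (1 4)(2 3)}, so |H| = 4.

4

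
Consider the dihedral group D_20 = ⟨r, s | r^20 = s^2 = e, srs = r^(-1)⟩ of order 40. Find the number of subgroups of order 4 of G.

11

|G| = 40 and 4 | 40, so subgroups of order 4 are possible by Lagrange.
The subgroups of order 4 are: {e, r^10, s, r^10s}; {e, r^10, rs, r^11s}; {e, r^10, r^2s, r^12s}; {e, r^10, r^3s, r^13s}; … (11 in all).
So G has 11 subgroups of order 4.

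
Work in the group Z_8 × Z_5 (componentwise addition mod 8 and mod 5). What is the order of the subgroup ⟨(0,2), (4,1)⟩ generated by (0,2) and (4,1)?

|⟨(0,2)⟩| = 5 and |⟨(4,1)⟩| = 10, so |H| is a multiple of lcm(5, 10) = 10 and divides |G| = 40.
Closing under the operation: H = {(0,0), (0,1), (0,2), (0,3), (0,4), (4,0), (4,1), (4,2), (4,3), (4,4)}, so |H| = 10.

10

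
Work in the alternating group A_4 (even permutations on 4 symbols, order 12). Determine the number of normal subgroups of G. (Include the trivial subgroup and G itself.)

G has 10 subgroups. Checking conjugation-invariance by order — order 1: 1/1 normal; order 2: 0/3 normal; order 3: 0/4 normal; order 4: 1/1 normal; order 12: 1/1 normal.
Total normal subgroups: 3.

3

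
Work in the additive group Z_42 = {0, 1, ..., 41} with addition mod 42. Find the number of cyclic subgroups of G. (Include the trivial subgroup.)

8

A cyclic subgroup of order d is generated by each of its φ(d) elements of order d, so the cyclic subgroups of order d number (#elements of order d)/φ(d).
Cyclic subgroups by order — order 1: 1; order 2: 1; order 3: 1; order 6: 1; order 7: 1; order 14: 1; order 21: 1; order 42: 1.
Total: 8.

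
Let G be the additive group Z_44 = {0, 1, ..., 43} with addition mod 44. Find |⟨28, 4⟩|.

11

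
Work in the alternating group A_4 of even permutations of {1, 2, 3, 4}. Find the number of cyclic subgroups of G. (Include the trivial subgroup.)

8

Each element a generates a cyclic subgroup ⟨a⟩; distinct elements may generate the same one (a cyclic group of order d has φ(d) generators).
Cyclic subgroups by order — order 1: 1; order 2: 3; order 3: 4.
Total: 8.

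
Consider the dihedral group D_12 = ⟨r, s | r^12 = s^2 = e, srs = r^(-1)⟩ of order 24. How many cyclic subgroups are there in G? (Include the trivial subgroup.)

18

A cyclic subgroup of order d is generated by each of its φ(d) elements of order d, so the cyclic subgroups of order d number (#elements of order d)/φ(d).
Cyclic subgroups by order — order 1: 1; order 2: 13; order 3: 1; order 4: 1; order 6: 1; order 12: 1.
Total: 18.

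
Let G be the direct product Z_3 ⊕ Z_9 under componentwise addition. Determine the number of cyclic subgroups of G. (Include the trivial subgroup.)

8

Each element a generates a cyclic subgroup ⟨a⟩; distinct elements may generate the same one (a cyclic group of order d has φ(d) generators).
Cyclic subgroups by order — order 1: 1; order 3: 4; order 9: 3.
Total: 8.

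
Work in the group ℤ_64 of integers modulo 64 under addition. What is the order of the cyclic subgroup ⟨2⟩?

32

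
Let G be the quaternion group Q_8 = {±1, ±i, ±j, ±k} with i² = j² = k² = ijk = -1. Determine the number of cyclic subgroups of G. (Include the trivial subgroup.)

Group the elements of G by the cyclic subgroup they generate; each cyclic subgroup of order d accounts for φ(d) elements.
Cyclic subgroups by order — order 1: 1; order 2: 1; order 4: 3.
Total: 5.

5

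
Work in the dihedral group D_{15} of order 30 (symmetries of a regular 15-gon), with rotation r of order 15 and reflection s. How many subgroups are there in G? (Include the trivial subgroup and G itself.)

|G| = 30, so by Lagrange every subgroup order divides 30. Divisors: 1, 2, 3, 5, 6, 10, 15, 30.
Subgroups by order — order 1: 1; order 2: 15; order 3: 1; order 5: 1; order 6: 5; order 10: 3; order 15: 1; order 30: 1.
Total: 1 + 15 + 1 + 1 + 5 + 3 + 1 + 1 = 28.

28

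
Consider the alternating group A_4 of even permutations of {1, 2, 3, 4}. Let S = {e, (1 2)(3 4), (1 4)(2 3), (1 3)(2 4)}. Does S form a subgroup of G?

Yes

|S| = 4 divides |G| = 12, consistent with Lagrange.
S contains the identity, every element's inverse is in S, and S is closed under ∘: it is a subgroup.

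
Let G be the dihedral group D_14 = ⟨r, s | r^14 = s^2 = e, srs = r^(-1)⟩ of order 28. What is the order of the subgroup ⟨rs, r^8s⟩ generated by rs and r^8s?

|⟨rs⟩| = 2 and |⟨r^8s⟩| = 2, so |H| is a multiple of lcm(2, 2) = 2 and divides |G| = 28.
Closing under the operation: H = {e, r^7, rs, r^8s}, so |H| = 4.

4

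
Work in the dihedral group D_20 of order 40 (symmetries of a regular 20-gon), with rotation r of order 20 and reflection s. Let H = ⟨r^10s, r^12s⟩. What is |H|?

20

|⟨r^10s⟩| = 2 and |⟨r^12s⟩| = 2, so |H| is a multiple of lcm(2, 2) = 2 and divides |G| = 40.
Closing under the operation: H = {e, r^2, r^4, r^6, r^8, r^10, r^12, r^14, r^16, r^18, s, r^2s, r^4s, r^6s, r^8s, r^10s, r^12s, r^14s, r^16s, r^18s}, so |H| = 20.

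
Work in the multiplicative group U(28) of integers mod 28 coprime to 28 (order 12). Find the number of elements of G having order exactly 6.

6

The elements of order 6 are: 3, 5, 11, 17, 19, 23.
That's 6.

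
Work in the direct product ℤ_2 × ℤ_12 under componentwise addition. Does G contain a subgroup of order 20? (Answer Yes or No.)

No

20 does not divide |G| = 24, so by Lagrange no subgroup of order 20 exists.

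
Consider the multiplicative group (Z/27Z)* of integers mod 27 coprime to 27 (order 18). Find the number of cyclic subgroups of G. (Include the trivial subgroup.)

A cyclic subgroup of order d is generated by each of its φ(d) elements of order d, so the cyclic subgroups of order d number (#elements of order d)/φ(d).
Cyclic subgroups by order — order 1: 1; order 2: 1; order 3: 1; order 6: 1; order 9: 1; order 18: 1.
Total: 6.

6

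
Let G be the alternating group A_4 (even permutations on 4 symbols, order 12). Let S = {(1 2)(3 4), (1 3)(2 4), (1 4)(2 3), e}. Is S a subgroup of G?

|S| = 4 divides |G| = 12, consistent with Lagrange.
S contains the identity, every element's inverse is in S, and S is closed under ∘: it is a subgroup.

Yes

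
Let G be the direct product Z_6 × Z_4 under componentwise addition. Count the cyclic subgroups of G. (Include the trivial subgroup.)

Group the elements of G by the cyclic subgroup they generate; each cyclic subgroup of order d accounts for φ(d) elements.
Cyclic subgroups by order — order 1: 1; order 2: 3; order 3: 1; order 4: 2; order 6: 3; order 12: 2.
Total: 12.

12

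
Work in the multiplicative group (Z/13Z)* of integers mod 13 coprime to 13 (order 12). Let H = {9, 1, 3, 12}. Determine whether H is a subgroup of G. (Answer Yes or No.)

Closure fails: 3 · 12 = 10 ∉ H. So H is not a subgroup.

No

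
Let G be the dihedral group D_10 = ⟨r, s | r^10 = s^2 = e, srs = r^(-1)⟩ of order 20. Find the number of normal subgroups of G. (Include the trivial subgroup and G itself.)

G has 22 subgroups. Checking conjugation-invariance by order — order 1: 1/1 normal; order 2: 1/11 normal; order 4: 0/5 normal; order 5: 1/1 normal; order 10: 3/3 normal; order 20: 1/1 normal.
Total normal subgroups: 7.

7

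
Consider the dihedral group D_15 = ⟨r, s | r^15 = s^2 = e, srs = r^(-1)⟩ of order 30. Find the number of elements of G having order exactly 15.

8

The elements of order 15 are: r, r^2, r^4, r^7, r^8, r^11, r^13, r^14.
That's 8.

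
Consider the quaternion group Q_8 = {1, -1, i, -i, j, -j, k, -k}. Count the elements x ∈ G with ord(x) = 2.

The elements of order 2 are: -1.
That's 1.

1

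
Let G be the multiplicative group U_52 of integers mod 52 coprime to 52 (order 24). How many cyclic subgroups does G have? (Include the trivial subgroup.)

12

A cyclic subgroup of order d is generated by each of its φ(d) elements of order d, so the cyclic subgroups of order d number (#elements of order d)/φ(d).
Cyclic subgroups by order — order 1: 1; order 2: 3; order 3: 1; order 4: 2; order 6: 3; order 12: 2.
Total: 12.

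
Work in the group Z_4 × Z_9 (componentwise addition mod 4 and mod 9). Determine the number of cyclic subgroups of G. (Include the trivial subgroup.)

9

Each element a generates a cyclic subgroup ⟨a⟩; distinct elements may generate the same one (a cyclic group of order d has φ(d) generators).
Cyclic subgroups by order — order 1: 1; order 2: 1; order 3: 1; order 4: 1; order 6: 1; order 9: 1; order 12: 1; order 18: 1; order 36: 1.
Total: 9.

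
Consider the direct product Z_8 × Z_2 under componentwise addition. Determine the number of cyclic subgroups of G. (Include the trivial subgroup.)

8

Group the elements of G by the cyclic subgroup they generate; each cyclic subgroup of order d accounts for φ(d) elements.
Cyclic subgroups by order — order 1: 1; order 2: 3; order 4: 2; order 8: 2.
Total: 8.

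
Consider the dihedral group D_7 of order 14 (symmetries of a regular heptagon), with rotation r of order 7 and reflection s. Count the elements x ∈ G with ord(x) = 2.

The elements of order 2 are: s, rs, r^2s, r^3s, r^4s, r^5s, r^6s.
That's 7.

7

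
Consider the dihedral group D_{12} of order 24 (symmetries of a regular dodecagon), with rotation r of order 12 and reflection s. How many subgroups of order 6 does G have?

|G| = 24 and 6 | 24, so subgroups of order 6 are possible by Lagrange.
The subgroups of order 6 are: {e, r^2, r^4, r^6, r^8, r^10}; {e, r^4, r^8, r^2s, r^6s, r^10s}; {e, r^4, r^8, r^3s, r^7s, r^11s}; {e, r^4, r^8, s, r^4s, r^8s}; … (5 in all).
So G has 5 subgroups of order 6.

5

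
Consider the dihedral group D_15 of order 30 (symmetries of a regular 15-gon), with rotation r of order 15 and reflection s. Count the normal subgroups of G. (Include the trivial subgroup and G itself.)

5

G has 28 subgroups. Checking conjugation-invariance by order — order 1: 1/1 normal; order 2: 0/15 normal; order 3: 1/1 normal; order 5: 1/1 normal; order 6: 0/5 normal; order 10: 0/3 normal; order 15: 1/1 normal; order 30: 1/1 normal.
Total normal subgroups: 5.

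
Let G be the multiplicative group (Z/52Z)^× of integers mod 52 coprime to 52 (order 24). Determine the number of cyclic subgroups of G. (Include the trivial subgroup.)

12

Each element a generates a cyclic subgroup ⟨a⟩; distinct elements may generate the same one (a cyclic group of order d has φ(d) generators).
Cyclic subgroups by order — order 1: 1; order 2: 3; order 3: 1; order 4: 2; order 6: 3; order 12: 2.
Total: 12.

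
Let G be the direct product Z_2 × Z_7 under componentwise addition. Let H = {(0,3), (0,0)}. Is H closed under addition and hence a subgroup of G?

(0,3) ∈ H but its inverse (0,4) ∉ H, so H is not a subgroup.

No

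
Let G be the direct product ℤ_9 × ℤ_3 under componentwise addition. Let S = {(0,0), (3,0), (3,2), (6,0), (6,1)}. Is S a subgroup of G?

|S| = 5 does not divide |G| = 27, so by Lagrange S is not a subgroup.

No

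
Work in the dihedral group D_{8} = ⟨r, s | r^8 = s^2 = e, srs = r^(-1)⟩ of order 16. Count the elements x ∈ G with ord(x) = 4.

2

The elements of order 4 are: r^2, r^6.
That's 2.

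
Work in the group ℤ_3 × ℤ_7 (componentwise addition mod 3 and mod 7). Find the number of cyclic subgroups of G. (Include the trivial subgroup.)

A cyclic subgroup of order d is generated by each of its φ(d) elements of order d, so the cyclic subgroups of order d number (#elements of order d)/φ(d).
Cyclic subgroups by order — order 1: 1; order 3: 1; order 7: 1; order 21: 1.
Total: 4.

4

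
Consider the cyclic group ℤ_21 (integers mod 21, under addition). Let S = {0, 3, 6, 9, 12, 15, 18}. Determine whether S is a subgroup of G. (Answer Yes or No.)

Yes

|S| = 7 divides |G| = 21, consistent with Lagrange.
S contains the identity, every element's inverse is in S, and S is closed under +: it is a subgroup.
In fact S = ⟨18⟩.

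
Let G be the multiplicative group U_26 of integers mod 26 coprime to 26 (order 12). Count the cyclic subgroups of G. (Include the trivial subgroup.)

6

Each element a generates a cyclic subgroup ⟨a⟩; distinct elements may generate the same one (a cyclic group of order d has φ(d) generators).
Cyclic subgroups by order — order 1: 1; order 2: 1; order 3: 1; order 4: 1; order 6: 1; order 12: 1.
Total: 6.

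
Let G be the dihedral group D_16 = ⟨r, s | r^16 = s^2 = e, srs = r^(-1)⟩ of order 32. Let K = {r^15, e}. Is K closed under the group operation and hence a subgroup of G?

r^15 ∈ K but its inverse r ∉ K, so K is not a subgroup.

No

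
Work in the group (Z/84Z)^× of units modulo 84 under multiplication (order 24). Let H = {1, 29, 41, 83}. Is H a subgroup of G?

Closure fails: 41 · 83 = 43 ∉ H. So H is not a subgroup.

No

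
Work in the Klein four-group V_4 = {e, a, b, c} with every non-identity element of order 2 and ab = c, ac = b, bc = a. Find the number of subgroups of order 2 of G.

3

|G| = 4 and 2 | 4, so subgroups of order 2 are possible by Lagrange.
The subgroups of order 2 are: {e, a}; {e, b}; {e, c}.
So G has 3 subgroups of order 2.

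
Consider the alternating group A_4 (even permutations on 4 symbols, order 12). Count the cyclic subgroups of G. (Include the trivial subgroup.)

Group the elements of G by the cyclic subgroup they generate; each cyclic subgroup of order d accounts for φ(d) elements.
Cyclic subgroups by order — order 1: 1; order 2: 3; order 3: 4.
Total: 8.

8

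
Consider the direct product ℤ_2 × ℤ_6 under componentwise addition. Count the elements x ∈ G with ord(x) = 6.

An element (a,b) has order lcm(ord(a), ord(b)); count pairs with lcm equal to 6.
Enumerating gives 6 such elements.

6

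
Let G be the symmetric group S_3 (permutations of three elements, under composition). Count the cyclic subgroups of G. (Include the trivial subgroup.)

5

A cyclic subgroup of order d is generated by each of its φ(d) elements of order d, so the cyclic subgroups of order d number (#elements of order d)/φ(d).
Cyclic subgroups by order — order 1: 1; order 2: 3; order 3: 1.
Total: 5.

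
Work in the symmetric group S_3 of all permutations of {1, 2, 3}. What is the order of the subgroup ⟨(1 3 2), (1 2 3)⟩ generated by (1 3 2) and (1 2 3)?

3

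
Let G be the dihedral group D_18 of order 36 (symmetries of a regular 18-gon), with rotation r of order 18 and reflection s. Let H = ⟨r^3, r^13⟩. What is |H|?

|⟨r^3⟩| = 6 and |⟨r^13⟩| = 18, so |H| is a multiple of lcm(6, 18) = 18 and divides |G| = 36.
Closing under the operation: H = {e, r, r^2, r^3, r^4, r^5, r^6, r^7, r^8, r^9, r^10, r^11, r^12, r^13, r^14, r^15, r^16, r^17}, so |H| = 18.

18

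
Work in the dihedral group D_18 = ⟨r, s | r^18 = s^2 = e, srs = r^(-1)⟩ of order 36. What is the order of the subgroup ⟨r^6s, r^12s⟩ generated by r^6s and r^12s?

|⟨r^6s⟩| = 2 and |⟨r^12s⟩| = 2, so |H| is a multiple of lcm(2, 2) = 2 and divides |G| = 36.
Closing under the operation: H = {e, r^6, r^12, s, r^6s, r^12s}, so |H| = 6.

6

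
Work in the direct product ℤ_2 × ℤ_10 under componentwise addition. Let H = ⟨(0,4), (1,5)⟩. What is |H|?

|⟨(0,4)⟩| = 5 and |⟨(1,5)⟩| = 2, so |H| is a multiple of lcm(5, 2) = 10 and divides |G| = 20.
Closing under the operation: H = {(0,0), (0,2), (0,4), (0,6), (0,8), (1,1), (1,3), (1,5), (1,7), (1,9)}, so |H| = 10.

10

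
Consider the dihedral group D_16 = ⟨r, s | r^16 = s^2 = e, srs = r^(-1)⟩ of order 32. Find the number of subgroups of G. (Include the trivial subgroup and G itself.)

36

|G| = 32, so by Lagrange every subgroup order divides 32. Divisors: 1, 2, 4, 8, 16, 32.
Subgroups by order — order 1: 1; order 2: 17; order 4: 9; order 8: 5; order 16: 3; order 32: 1.
Total: 1 + 17 + 9 + 5 + 3 + 1 = 36.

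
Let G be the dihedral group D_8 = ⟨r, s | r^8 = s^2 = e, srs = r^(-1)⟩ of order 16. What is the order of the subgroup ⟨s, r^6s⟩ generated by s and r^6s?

|⟨s⟩| = 2 and |⟨r^6s⟩| = 2, so |H| is a multiple of lcm(2, 2) = 2 and divides |G| = 16.
Closing under the operation: H = {e, r^2, r^4, r^6, s, r^2s, r^4s, r^6s}, so |H| = 8.

8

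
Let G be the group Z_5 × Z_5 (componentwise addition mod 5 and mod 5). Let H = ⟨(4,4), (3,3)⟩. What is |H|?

5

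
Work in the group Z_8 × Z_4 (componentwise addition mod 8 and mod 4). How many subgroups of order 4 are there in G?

7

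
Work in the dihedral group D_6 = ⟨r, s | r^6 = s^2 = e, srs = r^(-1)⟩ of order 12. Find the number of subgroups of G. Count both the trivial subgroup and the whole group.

|G| = 12, so by Lagrange every subgroup order divides 12. Divisors: 1, 2, 3, 4, 6, 12.
Subgroups by order — order 1: 1; order 2: 7; order 3: 1; order 4: 3; order 6: 3; order 12: 1.
Total: 1 + 7 + 1 + 3 + 3 + 1 = 16.

16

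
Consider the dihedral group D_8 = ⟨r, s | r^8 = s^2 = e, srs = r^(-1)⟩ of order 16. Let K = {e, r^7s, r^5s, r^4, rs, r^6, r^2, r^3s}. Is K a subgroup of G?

Yes

|K| = 8 divides |G| = 16, consistent with Lagrange.
K contains the identity, every element's inverse is in K, and K is closed under ·: it is a subgroup.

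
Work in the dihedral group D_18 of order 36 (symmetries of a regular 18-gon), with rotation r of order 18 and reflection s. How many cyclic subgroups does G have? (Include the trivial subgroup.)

24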